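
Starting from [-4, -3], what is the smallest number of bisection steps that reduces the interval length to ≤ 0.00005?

15

Width after n steps is 1/2^n. Need 2^n ≥ 1/0.00005 = 20000.
2^14 = 16384 < 20000 ≤ 2^15 = 32768, so n = 15.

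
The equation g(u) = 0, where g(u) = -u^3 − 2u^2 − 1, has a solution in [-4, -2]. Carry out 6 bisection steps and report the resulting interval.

g(-3) = 8 > 0, so the root lies in [-3, -2]
g(-2.5) = 2.125 > 0, so the root lies in [-2.5, -2]
g(-2.25) = 0.265625 > 0, so the root lies in [-2.25, -2]
g(-2.125) = -0.4355 < 0, so the root lies in [-2.25, -2.125]
g(-2.1875) = -0.1028 < 0, so the root lies in [-2.25, -2.1875]
g(-2.21875) = 0.0769 > 0, so the root lies in [-2.21875, -2.1875]

[-2.21875, -2.1875]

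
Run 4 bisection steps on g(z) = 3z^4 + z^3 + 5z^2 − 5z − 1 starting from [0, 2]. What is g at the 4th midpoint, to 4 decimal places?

midpoint 1: g = 3 > 0 → [0, 1]
midpoint 0.5: g = -1.9375 < 0 → [0.5, 1]
midpoint 0.75: g = -0.566406 < 0 → [0.75, 1]
midpoint 0.875: g = 0.8816 > 0 → [0.75, 0.875]

0.8816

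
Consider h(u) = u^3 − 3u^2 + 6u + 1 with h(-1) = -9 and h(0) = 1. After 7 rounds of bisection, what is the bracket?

[-0.15625, -0.1484375]

midpoint -0.5: h = -2.875 < 0 → [-0.5, 0]
midpoint -0.25: h = -0.703125 < 0 → [-0.25, 0]
midpoint -0.125: h = 0.201172 > 0 → [-0.25, -0.125]
midpoint -0.1875: h = -0.2371 < 0 → [-0.1875, -0.125]
midpoint -0.15625: h = -0.0146 < 0 → [-0.15625, -0.125]
midpoint -0.140625: h = 0.0941 > 0 → [-0.15625, -0.140625]
midpoint -0.1484375: h = 0.04 > 0 → [-0.15625, -0.1484375]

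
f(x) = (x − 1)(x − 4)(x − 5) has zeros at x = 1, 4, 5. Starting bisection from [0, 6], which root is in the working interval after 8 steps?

x = 3 gives f = 4, positive; keep [0, 3]
x = 1.5 gives f = 4.375, positive; keep [0, 1.5]
x = 0.75 gives f = -3.453125, negative; keep [0.75, 1.5]
x = 1.125 gives f = 1.3926, positive; keep [0.75, 1.125]
x = 0.9375 gives f = -0.7776, negative; keep [0.9375, 1.125]
x = 1.03125 gives f = 0.3682, positive; keep [0.9375, 1.03125]
x = 0.984375 gives f = -0.1892, negative; keep [0.984375, 1.03125]
x = 1.0078125 gives f = 0.0933, positive; keep [0.984375, 1.0078125]

1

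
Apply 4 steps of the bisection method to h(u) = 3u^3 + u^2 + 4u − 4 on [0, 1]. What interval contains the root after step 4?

u = 0.5 gives h = -1.375, negative; keep [0.5, 1]
u = 0.75 gives h = 0.828125, positive; keep [0.5, 0.75]
u = 0.625 gives h = -0.376953, negative; keep [0.625, 0.75]
u = 0.6875 gives h = 0.1975, positive; keep [0.625, 0.6875]

[0.625, 0.6875]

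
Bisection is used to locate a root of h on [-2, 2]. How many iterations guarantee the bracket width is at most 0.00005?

Width after n steps is 4/2^n. Need 2^n ≥ 4/0.00005 = 80000.
2^16 = 65536 < 80000 ≤ 2^17 = 131072, so n = 17.

17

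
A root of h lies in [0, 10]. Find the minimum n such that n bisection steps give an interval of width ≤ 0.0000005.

Width after n steps is 10/2^n. Need 2^n ≥ 10/0.0000005 = 20000000.
2^24 = 16777216 < 20000000 ≤ 2^25 = 33554432, so n = 25.

25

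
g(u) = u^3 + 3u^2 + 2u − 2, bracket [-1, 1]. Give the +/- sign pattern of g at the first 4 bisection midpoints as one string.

m = 0, g(m) = -2 (−); new bracket [0, 1]
m = 0.5, g(m) = -0.125 (−); new bracket [0.5, 1]
m = 0.75, g(m) = 1.609375 (+); new bracket [0.5, 0.75]
m = 0.625, g(m) = 0.666 (+); new bracket [0.5, 0.625]

--++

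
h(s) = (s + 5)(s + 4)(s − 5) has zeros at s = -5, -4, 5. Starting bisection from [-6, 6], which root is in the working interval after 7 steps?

m = 0, h(m) = -100 (−); new bracket [0, 6]
m = 3, h(m) = -112 (−); new bracket [3, 6]
m = 4.5, h(m) = -40.375 (−); new bracket [4.5, 6]
m = 5.25, h(m) = 23.7031 (+); new bracket [4.5, 5.25]
m = 4.875, h(m) = -10.9551 (−); new bracket [4.875, 5.25]
m = 5.0625, h(m) = 5.6995 (+); new bracket [4.875, 5.0625]
m = 4.96875, h(m) = -2.794 (−); new bracket [4.96875, 5.0625]

5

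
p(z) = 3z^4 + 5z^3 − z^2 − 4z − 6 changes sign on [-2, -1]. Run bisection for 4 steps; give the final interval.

z = -1.5 gives p = -3.9375, negative; keep [-2, -1.5]
z = -1.75 gives p = -0.722656, negative; keep [-2, -1.75]
z = -1.875 gives p = 2.104248, positive; keep [-1.875, -1.75]
z = -1.8125 gives p = 0.5699, positive; keep [-1.8125, -1.75]

[-1.8125, -1.75]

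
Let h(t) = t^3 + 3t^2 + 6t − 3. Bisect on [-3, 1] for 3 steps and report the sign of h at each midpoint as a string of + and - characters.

t = -1 gives h = -7, negative; keep [-1, 1]
t = 0 gives h = -3, negative; keep [0, 1]
t = 0.5 gives h = 0.875, positive; keep [0, 0.5]

--+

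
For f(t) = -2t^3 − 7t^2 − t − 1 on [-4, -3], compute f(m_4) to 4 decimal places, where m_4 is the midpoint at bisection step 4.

0.9604

t = -3.5 gives f = 2.5, positive; keep [-3.5, -3]
t = -3.25 gives f = -3.03125, negative; keep [-3.5, -3.25]
t = -3.375 gives f = -0.472656, negative; keep [-3.5, -3.375]
t = -3.4375 gives f = 0.9604, positive; keep [-3.4375, -3.375]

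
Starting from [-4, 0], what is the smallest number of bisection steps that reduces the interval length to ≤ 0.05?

7

Width after n steps is 4/2^n. Need 2^n ≥ 4/0.05 = 80.
2^6 = 64 < 80 ≤ 2^7 = 128, so n = 7.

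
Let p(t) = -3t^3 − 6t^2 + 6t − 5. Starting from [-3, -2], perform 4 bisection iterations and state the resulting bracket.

m = -2.5, p(m) = -10.625 (−); new bracket [-3, -2.5]
m = -2.75, p(m) = -4.484375 (−); new bracket [-3, -2.75]
m = -2.875, p(m) = -0.552734 (−); new bracket [-3, -2.875]
m = -2.9375, p(m) = 1.6438 (+); new bracket [-2.9375, -2.875]

[-2.9375, -2.875]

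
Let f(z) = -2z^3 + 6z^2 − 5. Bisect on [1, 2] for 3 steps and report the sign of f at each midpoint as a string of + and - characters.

midpoint 1.5: f = 1.75 > 0 → [1, 1.5]
midpoint 1.25: f = 0.46875 > 0 → [1, 1.25]
midpoint 1.125: f = -0.253906 < 0 → [1.125, 1.25]

++-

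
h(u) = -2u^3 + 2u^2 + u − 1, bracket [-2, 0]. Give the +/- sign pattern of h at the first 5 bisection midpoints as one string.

+-+--

h(-1) = 2 > 0, so the root lies in [-1, 0]
h(-0.5) = -0.75 < 0, so the root lies in [-1, -0.5]
h(-0.75) = 0.21875 > 0, so the root lies in [-0.75, -0.5]
h(-0.625) = -0.3555 < 0, so the root lies in [-0.75, -0.625]
h(-0.6875) = -0.0923 < 0, so the root lies in [-0.75, -0.6875]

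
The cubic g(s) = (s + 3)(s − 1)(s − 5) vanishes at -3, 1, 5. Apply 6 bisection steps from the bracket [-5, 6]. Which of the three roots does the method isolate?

-3

g(0.5) = 7.875 > 0, so the root lies in [-5, 0.5]
g(-2.25) = 17.671875 > 0, so the root lies in [-5, -2.25]
g(-3.625) = -24.931641 < 0, so the root lies in [-3.625, -2.25]
g(-2.9375) = 1.9534 > 0, so the root lies in [-3.625, -2.9375]
g(-3.28125) = -9.9715 < 0, so the root lies in [-3.28125, -2.9375]
g(-3.109375) = -3.6449 < 0, so the root lies in [-3.109375, -2.9375]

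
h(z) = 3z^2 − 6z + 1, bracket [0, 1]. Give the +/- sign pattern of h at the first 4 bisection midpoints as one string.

midpoint 0.5: h = -1.25 < 0 → [0, 0.5]
midpoint 0.25: h = -0.3125 < 0 → [0, 0.25]
midpoint 0.125: h = 0.296875 > 0 → [0.125, 0.25]
midpoint 0.1875: h = -0.0195 < 0 → [0.125, 0.1875]

--+-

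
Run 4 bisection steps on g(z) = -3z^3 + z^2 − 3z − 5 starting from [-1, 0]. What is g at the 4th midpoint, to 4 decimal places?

-0.2932

g(-0.5) = -2.875 < 0, so the root lies in [-1, -0.5]
g(-0.75) = -0.921875 < 0, so the root lies in [-1, -0.75]
g(-0.875) = 0.400391 > 0, so the root lies in [-0.875, -0.75]
g(-0.8125) = -0.2932 < 0, so the root lies in [-0.875, -0.8125]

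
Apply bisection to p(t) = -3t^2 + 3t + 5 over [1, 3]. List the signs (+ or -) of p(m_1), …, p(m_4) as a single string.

-+++

m = 2, p(m) = -1 (−); new bracket [1, 2]
m = 1.5, p(m) = 2.75 (+); new bracket [1.5, 2]
m = 1.75, p(m) = 1.0625 (+); new bracket [1.75, 2]
m = 1.875, p(m) = 0.0781 (+); new bracket [1.875, 2]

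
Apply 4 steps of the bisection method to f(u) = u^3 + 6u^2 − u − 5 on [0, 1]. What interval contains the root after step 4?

[0.875, 0.9375]

f(0.5) = -3.875 < 0, so the root lies in [0.5, 1]
f(0.75) = -1.953125 < 0, so the root lies in [0.75, 1]
f(0.875) = -0.611328 < 0, so the root lies in [0.875, 1]
f(0.9375) = 0.1599 > 0, so the root lies in [0.875, 0.9375]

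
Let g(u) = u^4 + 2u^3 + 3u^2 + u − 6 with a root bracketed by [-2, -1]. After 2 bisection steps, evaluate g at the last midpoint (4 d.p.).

g(-1.5) = -2.4375 < 0, so the root lies in [-2, -1.5]
g(-1.75) = 0.097656 > 0, so the root lies in [-1.75, -1.5]

0.0977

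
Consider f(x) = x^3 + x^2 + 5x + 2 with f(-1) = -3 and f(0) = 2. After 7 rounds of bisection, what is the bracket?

[-0.421875, -0.4140625]

midpoint -0.5: f = -0.375 < 0 → [-0.5, 0]
midpoint -0.25: f = 0.796875 > 0 → [-0.5, -0.25]
midpoint -0.375: f = 0.212891 > 0 → [-0.5, -0.375]
midpoint -0.4375: f = -0.0798 < 0 → [-0.4375, -0.375]
midpoint -0.40625: f = 0.0667 > 0 → [-0.4375, -0.40625]
midpoint -0.421875: f = -0.0065 < 0 → [-0.421875, -0.40625]
midpoint -0.4140625: f = 0.0301 > 0 → [-0.421875, -0.4140625]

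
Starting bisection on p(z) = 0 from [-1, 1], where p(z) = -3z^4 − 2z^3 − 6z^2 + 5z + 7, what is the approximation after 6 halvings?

-0.71875

p(0) = 7 > 0, so the root lies in [-1, 0]
p(-0.5) = 3.0625 > 0, so the root lies in [-1, -0.5]
p(-0.75) = -0.230469 < 0, so the root lies in [-0.75, -0.5]
p(-0.625) = 1.5618 > 0, so the root lies in [-0.75, -0.625]
p(-0.6875) = 0.7063 > 0, so the root lies in [-0.75, -0.6875]
p(-0.71875) = 0.2486 > 0, so the root lies in [-0.75, -0.71875]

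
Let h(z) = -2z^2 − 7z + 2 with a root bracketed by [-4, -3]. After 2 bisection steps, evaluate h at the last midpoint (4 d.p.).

midpoint -3.5: h = 2 > 0 → [-4, -3.5]
midpoint -3.75: h = 0.125 > 0 → [-4, -3.75]

0.1250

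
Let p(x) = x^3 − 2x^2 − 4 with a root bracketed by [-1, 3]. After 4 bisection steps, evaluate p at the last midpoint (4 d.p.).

1.6719

midpoint 1: p = -5 < 0 → [1, 3]
midpoint 2: p = -4 < 0 → [2, 3]
midpoint 2.5: p = -0.875 < 0 → [2.5, 3]
midpoint 2.75: p = 1.6719 > 0 → [2.5, 2.75]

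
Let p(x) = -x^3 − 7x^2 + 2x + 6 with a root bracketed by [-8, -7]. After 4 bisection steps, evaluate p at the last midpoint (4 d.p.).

1.3113

midpoint -7.5: p = 19.125 > 0 → [-7.5, -7]
midpoint -7.25: p = 4.640625 > 0 → [-7.25, -7]
midpoint -7.125: p = -1.904297 < 0 → [-7.25, -7.125]
midpoint -7.1875: p = 1.3113 > 0 → [-7.1875, -7.125]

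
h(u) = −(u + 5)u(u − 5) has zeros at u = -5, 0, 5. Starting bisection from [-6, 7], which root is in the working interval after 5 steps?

midpoint 0.5: h = 12.375 > 0 → [0.5, 7]
midpoint 3.75: h = 41.015625 > 0 → [3.75, 7]
midpoint 5.375: h = -20.912109 < 0 → [3.75, 5.375]
midpoint 4.5625: h = 19.0876 > 0 → [4.5625, 5.375]
midpoint 4.96875: h = 1.5479 > 0 → [4.96875, 5.375]

5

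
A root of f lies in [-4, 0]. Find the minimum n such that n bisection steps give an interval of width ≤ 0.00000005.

Width after n steps is 4/2^n. Need 2^n ≥ 4/0.00000005 = 80000000.
2^26 = 67108864 < 80000000 ≤ 2^27 = 134217728, so n = 27.

27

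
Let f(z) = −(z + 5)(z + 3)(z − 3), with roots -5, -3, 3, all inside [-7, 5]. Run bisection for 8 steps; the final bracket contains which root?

m = -1, f(m) = 32 (+); new bracket [-1, 5]
m = 2, f(m) = 35 (+); new bracket [2, 5]
m = 3.5, f(m) = -27.625 (−); new bracket [2, 3.5]
m = 2.75, f(m) = 11.1406 (+); new bracket [2.75, 3.5]
m = 3.125, f(m) = -6.2207 (−); new bracket [2.75, 3.125]
m = 2.9375, f(m) = 2.9456 (+); new bracket [2.9375, 3.125]
m = 3.03125, f(m) = -1.5137 (−); new bracket [2.9375, 3.03125]
m = 2.984375, f(m) = 0.7466 (+); new bracket [2.984375, 3.03125]

3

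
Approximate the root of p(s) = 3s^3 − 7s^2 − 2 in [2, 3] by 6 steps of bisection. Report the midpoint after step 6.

midpoint 2.5: p = 1.125 > 0 → [2, 2.5]
midpoint 2.25: p = -3.265625 < 0 → [2.25, 2.5]
midpoint 2.375: p = -1.294922 < 0 → [2.375, 2.5]
midpoint 2.4375: p = -0.1433 < 0 → [2.4375, 2.5]
midpoint 2.46875: p = 0.476 > 0 → [2.4375, 2.46875]
midpoint 2.453125: p = 0.1627 > 0 → [2.4375, 2.453125]

2.453125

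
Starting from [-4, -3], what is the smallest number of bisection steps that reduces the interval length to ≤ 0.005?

8

Width after n steps is 1/2^n. Need 2^n ≥ 1/0.005 = 200.
2^7 = 128 < 200 ≤ 2^8 = 256, so n = 8.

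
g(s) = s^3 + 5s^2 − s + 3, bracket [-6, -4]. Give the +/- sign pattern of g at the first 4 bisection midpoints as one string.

+-+-

midpoint -5: g = 8 > 0 → [-6, -5]
midpoint -5.5: g = -6.625 < 0 → [-5.5, -5]
midpoint -5.25: g = 1.359375 > 0 → [-5.5, -5.25]
midpoint -5.375: g = -2.459 < 0 → [-5.375, -5.25]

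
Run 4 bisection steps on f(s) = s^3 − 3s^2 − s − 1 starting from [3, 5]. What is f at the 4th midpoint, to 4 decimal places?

m = 4, f(m) = 11 (+); new bracket [3, 4]
m = 3.5, f(m) = 1.625 (+); new bracket [3, 3.5]
m = 3.25, f(m) = -1.609375 (−); new bracket [3.25, 3.5]
m = 3.375, f(m) = -0.1035 (−); new bracket [3.375, 3.5]

-0.1035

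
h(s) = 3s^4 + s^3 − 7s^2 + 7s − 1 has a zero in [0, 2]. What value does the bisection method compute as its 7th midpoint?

0.171875

m = 1, h(m) = 3 (+); new bracket [0, 1]
m = 0.5, h(m) = 1.0625 (+); new bracket [0, 0.5]
m = 0.25, h(m) = 0.339844 (+); new bracket [0, 0.25]
m = 0.125, h(m) = -0.2317 (−); new bracket [0.125, 0.25]
m = 0.1875, h(m) = 0.0767 (+); new bracket [0.125, 0.1875]
m = 0.15625, h(m) = -0.0715 (−); new bracket [0.15625, 0.1875]
m = 0.171875, h(m) = 0.004 (+); new bracket [0.15625, 0.171875]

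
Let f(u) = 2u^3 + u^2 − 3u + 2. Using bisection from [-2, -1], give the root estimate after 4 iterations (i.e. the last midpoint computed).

-1.6875

f(-1.5) = 2 > 0, so the root lies in [-2, -1.5]
f(-1.75) = -0.40625 < 0, so the root lies in [-1.75, -1.5]
f(-1.625) = 0.933594 > 0, so the root lies in [-1.75, -1.625]
f(-1.6875) = 0.2993 > 0, so the root lies in [-1.75, -1.6875]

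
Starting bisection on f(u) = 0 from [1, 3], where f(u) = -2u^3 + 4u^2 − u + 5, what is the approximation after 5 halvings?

m = 2, f(m) = 3 (+); new bracket [2, 3]
m = 2.5, f(m) = -3.75 (−); new bracket [2, 2.5]
m = 2.25, f(m) = 0.21875 (+); new bracket [2.25, 2.5]
m = 2.375, f(m) = -1.6055 (−); new bracket [2.25, 2.375]
m = 2.3125, f(m) = -0.6548 (−); new bracket [2.25, 2.3125]

2.3125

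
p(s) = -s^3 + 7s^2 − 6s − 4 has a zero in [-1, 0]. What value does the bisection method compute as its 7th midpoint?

-0.4296875

s = -0.5 gives p = 0.875, positive; keep [-0.5, 0]
s = -0.25 gives p = -2.046875, negative; keep [-0.5, -0.25]
s = -0.375 gives p = -0.712891, negative; keep [-0.5, -0.375]
s = -0.4375 gives p = 0.0486, positive; keep [-0.4375, -0.375]
s = -0.40625 gives p = -0.3402, negative; keep [-0.4375, -0.40625]
s = -0.421875 gives p = -0.1478, negative; keep [-0.4375, -0.421875]
s = -0.4296875 gives p = -0.0501, negative; keep [-0.4375, -0.4296875]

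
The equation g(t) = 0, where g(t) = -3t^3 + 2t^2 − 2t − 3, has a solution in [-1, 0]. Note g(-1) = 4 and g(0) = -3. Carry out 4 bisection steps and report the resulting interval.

[-0.6875, -0.625]

t = -0.5 gives g = -1.125, negative; keep [-1, -0.5]
t = -0.75 gives g = 0.890625, positive; keep [-0.75, -0.5]
t = -0.625 gives g = -0.236328, negative; keep [-0.75, -0.625]
t = -0.6875 gives g = 0.2952, positive; keep [-0.6875, -0.625]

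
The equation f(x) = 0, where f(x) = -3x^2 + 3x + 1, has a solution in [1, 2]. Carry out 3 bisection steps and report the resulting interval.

[1.25, 1.375]

midpoint 1.5: f = -1.25 < 0 → [1, 1.5]
midpoint 1.25: f = 0.0625 > 0 → [1.25, 1.5]
midpoint 1.375: f = -0.546875 < 0 → [1.25, 1.375]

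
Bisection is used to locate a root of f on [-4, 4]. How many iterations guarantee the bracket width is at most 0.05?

8

Width after n steps is 8/2^n. Need 2^n ≥ 8/0.05 = 160.
2^7 = 128 < 160 ≤ 2^8 = 256, so n = 8.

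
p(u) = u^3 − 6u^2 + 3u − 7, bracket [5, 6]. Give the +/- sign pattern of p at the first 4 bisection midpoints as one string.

m = 5.5, p(m) = -5.625 (−); new bracket [5.5, 6]
m = 5.75, p(m) = 1.984375 (+); new bracket [5.5, 5.75]
m = 5.625, p(m) = -1.990234 (−); new bracket [5.625, 5.75]
m = 5.6875, p(m) = -0.0461 (−); new bracket [5.6875, 5.75]

-+--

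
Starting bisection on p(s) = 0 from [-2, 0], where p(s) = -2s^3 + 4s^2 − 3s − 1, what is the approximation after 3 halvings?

s = -1 gives p = 8, positive; keep [-1, 0]
s = -0.5 gives p = 1.75, positive; keep [-0.5, 0]
s = -0.25 gives p = 0.03125, positive; keep [-0.25, 0]

-0.25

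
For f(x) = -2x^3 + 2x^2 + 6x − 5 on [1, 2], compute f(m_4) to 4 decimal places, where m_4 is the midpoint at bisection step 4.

x = 1.5 gives f = 1.75, positive; keep [1.5, 2]
x = 1.75 gives f = 0.90625, positive; keep [1.75, 2]
x = 1.875 gives f = 0.097656, positive; keep [1.875, 2]
x = 1.9375 gives f = -0.4136, negative; keep [1.875, 1.9375]

-0.4136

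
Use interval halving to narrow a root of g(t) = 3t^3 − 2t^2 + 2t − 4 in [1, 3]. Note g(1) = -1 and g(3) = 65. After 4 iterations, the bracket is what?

[1.125, 1.25]

midpoint 2: g = 16 > 0 → [1, 2]
midpoint 1.5: g = 4.625 > 0 → [1, 1.5]
midpoint 1.25: g = 1.234375 > 0 → [1, 1.25]
midpoint 1.125: g = -0.0098 < 0 → [1.125, 1.25]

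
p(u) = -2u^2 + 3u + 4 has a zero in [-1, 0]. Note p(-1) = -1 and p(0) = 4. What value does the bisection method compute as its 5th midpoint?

-0.84375

midpoint -0.5: p = 2 > 0 → [-1, -0.5]
midpoint -0.75: p = 0.625 > 0 → [-1, -0.75]
midpoint -0.875: p = -0.15625 < 0 → [-0.875, -0.75]
midpoint -0.8125: p = 0.2422 > 0 → [-0.875, -0.8125]
midpoint -0.84375: p = 0.0449 > 0 → [-0.875, -0.84375]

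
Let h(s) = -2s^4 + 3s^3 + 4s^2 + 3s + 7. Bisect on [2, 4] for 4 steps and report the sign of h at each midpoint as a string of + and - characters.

-+-+

s = 3 gives h = -29, negative; keep [2, 3]
s = 2.5 gives h = 8.25, positive; keep [2.5, 3]
s = 2.75 gives h = -6.492188, negative; keep [2.5, 2.75]
s = 2.625 gives h = 1.7397, positive; keep [2.625, 2.75]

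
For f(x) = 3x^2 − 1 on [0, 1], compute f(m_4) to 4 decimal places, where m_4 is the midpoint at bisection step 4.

-0.0508

midpoint 0.5: f = -0.25 < 0 → [0.5, 1]
midpoint 0.75: f = 0.6875 > 0 → [0.5, 0.75]
midpoint 0.625: f = 0.171875 > 0 → [0.5, 0.625]
midpoint 0.5625: f = -0.0508 < 0 → [0.5625, 0.625]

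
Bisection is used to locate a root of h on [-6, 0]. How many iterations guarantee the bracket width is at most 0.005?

11

Width after n steps is 6/2^n. Need 2^n ≥ 6/0.005 = 1200.
2^10 = 1024 < 1200 ≤ 2^11 = 2048, so n = 11.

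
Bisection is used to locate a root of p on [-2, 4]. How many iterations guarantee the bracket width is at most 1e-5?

20

Width after n steps is 6/2^n. Need 2^n ≥ 6/1e-5 = 600000.
2^19 = 524288 < 600000 ≤ 2^20 = 1048576, so n = 20.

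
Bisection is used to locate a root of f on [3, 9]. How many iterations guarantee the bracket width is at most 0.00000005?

Width after n steps is 6/2^n. Need 2^n ≥ 6/0.00000005 = 120000000.
2^26 = 67108864 < 120000000 ≤ 2^27 = 134217728, so n = 27.

27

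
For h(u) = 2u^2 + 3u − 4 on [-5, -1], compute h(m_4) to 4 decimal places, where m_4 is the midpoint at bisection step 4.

h(-3) = 5 > 0, so the root lies in [-3, -1]
h(-2) = -2 < 0, so the root lies in [-3, -2]
h(-2.5) = 1 > 0, so the root lies in [-2.5, -2]
h(-2.25) = -0.625 < 0, so the root lies in [-2.5, -2.25]

-0.6250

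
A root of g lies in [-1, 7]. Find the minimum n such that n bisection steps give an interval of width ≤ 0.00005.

18

Width after n steps is 8/2^n. Need 2^n ≥ 8/0.00005 = 160000.
2^17 = 131072 < 160000 ≤ 2^18 = 262144, so n = 18.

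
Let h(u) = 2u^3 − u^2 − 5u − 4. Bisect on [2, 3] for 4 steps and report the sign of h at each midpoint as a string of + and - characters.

m = 2.5, h(m) = 8.5 (+); new bracket [2, 2.5]
m = 2.25, h(m) = 2.46875 (+); new bracket [2, 2.25]
m = 2.125, h(m) = 0.050781 (+); new bracket [2, 2.125]
m = 2.0625, h(m) = -1.019 (−); new bracket [2.0625, 2.125]

+++-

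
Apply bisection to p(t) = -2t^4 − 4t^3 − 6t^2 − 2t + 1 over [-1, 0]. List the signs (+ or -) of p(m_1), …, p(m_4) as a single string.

m = -0.5, p(m) = 0.875 (+); new bracket [-1, -0.5]
m = -0.75, p(m) = 0.179688 (+); new bracket [-1, -0.75]
m = -0.875, p(m) = -0.336426 (−); new bracket [-0.875, -0.75]
m = -0.8125, p(m) = -0.062 (−); new bracket [-0.8125, -0.75]

++--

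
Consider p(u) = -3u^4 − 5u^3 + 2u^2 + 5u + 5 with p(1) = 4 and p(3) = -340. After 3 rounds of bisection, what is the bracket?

[1, 1.25]

midpoint 2: p = -65 < 0 → [1, 2]
midpoint 1.5: p = -15.0625 < 0 → [1, 1.5]
midpoint 1.25: p = -2.714844 < 0 → [1, 1.25]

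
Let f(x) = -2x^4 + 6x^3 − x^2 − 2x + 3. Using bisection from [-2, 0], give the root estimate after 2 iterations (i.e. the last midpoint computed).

x = -1 gives f = -4, negative; keep [-1, 0]
x = -0.5 gives f = 2.875, positive; keep [-1, -0.5]

-0.5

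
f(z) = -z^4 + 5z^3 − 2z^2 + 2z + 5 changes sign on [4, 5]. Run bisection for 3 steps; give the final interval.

midpoint 4.5: f = 19.0625 > 0 → [4.5, 5]
midpoint 4.75: f = -3.832031 < 0 → [4.5, 4.75]
midpoint 4.625: f = 8.568115 > 0 → [4.625, 4.75]

[4.625, 4.75]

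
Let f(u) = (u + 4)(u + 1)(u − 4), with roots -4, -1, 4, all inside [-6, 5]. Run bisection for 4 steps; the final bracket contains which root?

u = -0.5 gives f = -7.875, negative; keep [-0.5, 5]
u = 2.25 gives f = -35.546875, negative; keep [2.25, 5]
u = 3.625 gives f = -13.224609, negative; keep [3.625, 5]
u = 4.3125 gives f = 13.8, positive; keep [3.625, 4.3125]

4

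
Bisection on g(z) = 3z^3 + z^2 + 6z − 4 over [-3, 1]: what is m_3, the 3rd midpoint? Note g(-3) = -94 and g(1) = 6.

0.5

z = -1 gives g = -12, negative; keep [-1, 1]
z = 0 gives g = -4, negative; keep [0, 1]
z = 0.5 gives g = -0.375, negative; keep [0.5, 1]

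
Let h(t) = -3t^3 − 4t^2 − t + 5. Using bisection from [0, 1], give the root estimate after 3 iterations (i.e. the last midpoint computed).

0.875

t = 0.5 gives h = 3.125, positive; keep [0.5, 1]
t = 0.75 gives h = 0.734375, positive; keep [0.75, 1]
t = 0.875 gives h = -0.947266, negative; keep [0.75, 0.875]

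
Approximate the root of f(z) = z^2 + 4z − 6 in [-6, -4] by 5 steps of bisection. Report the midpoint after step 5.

m = -5, f(m) = -1 (−); new bracket [-6, -5]
m = -5.5, f(m) = 2.25 (+); new bracket [-5.5, -5]
m = -5.25, f(m) = 0.5625 (+); new bracket [-5.25, -5]
m = -5.125, f(m) = -0.2344 (−); new bracket [-5.25, -5.125]
m = -5.1875, f(m) = 0.1602 (+); new bracket [-5.1875, -5.125]

-5.1875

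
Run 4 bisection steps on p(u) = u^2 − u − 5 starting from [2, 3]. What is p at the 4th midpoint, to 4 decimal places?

p(2.5) = -1.25 < 0, so the root lies in [2.5, 3]
p(2.75) = -0.1875 < 0, so the root lies in [2.75, 3]
p(2.875) = 0.390625 > 0, so the root lies in [2.75, 2.875]
p(2.8125) = 0.0977 > 0, so the root lies in [2.75, 2.8125]

0.0977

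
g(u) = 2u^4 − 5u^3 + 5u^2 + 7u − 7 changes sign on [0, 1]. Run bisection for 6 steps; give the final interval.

u = 0.5 gives g = -2.75, negative; keep [0.5, 1]
u = 0.75 gives g = -0.414062, negative; keep [0.75, 1]
u = 0.875 gives g = 0.775879, positive; keep [0.75, 0.875]
u = 0.8125 gives g = 0.178, positive; keep [0.75, 0.8125]
u = 0.78125 gives g = -0.1186, negative; keep [0.78125, 0.8125]
u = 0.796875 gives g = 0.0295, positive; keep [0.78125, 0.796875]

[0.78125, 0.796875]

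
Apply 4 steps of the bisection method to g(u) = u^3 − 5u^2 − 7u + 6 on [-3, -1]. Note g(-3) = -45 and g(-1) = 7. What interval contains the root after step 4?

[-1.625, -1.5]

m = -2, g(m) = -8 (−); new bracket [-2, -1]
m = -1.5, g(m) = 1.875 (+); new bracket [-2, -1.5]
m = -1.75, g(m) = -2.421875 (−); new bracket [-1.75, -1.5]
m = -1.625, g(m) = -0.1191 (−); new bracket [-1.625, -1.5]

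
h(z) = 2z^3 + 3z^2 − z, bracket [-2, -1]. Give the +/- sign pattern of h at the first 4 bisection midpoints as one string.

++--

z = -1.5 gives h = 1.5, positive; keep [-2, -1.5]
z = -1.75 gives h = 0.21875, positive; keep [-2, -1.75]
z = -1.875 gives h = -0.761719, negative; keep [-1.875, -1.75]
z = -1.8125 gives h = -0.2407, negative; keep [-1.8125, -1.75]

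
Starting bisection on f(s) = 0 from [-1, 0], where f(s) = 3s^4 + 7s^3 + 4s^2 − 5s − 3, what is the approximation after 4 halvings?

-0.5625

f(-0.5) = -0.1875 < 0, so the root lies in [-1, -0.5]
f(-0.75) = 0.996094 > 0, so the root lies in [-0.75, -0.5]
f(-0.625) = 0.436279 > 0, so the root lies in [-0.625, -0.5]
f(-0.5625) = 0.1326 > 0, so the root lies in [-0.5625, -0.5]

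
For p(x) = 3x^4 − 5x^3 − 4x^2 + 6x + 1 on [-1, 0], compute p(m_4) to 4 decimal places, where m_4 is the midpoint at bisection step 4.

x = -0.5 gives p = -2.1875, negative; keep [-0.5, 0]
x = -0.25 gives p = -0.660156, negative; keep [-0.25, 0]
x = -0.125 gives p = 0.197998, positive; keep [-0.25, -0.125]
x = -0.1875 gives p = -0.229, negative; keep [-0.1875, -0.125]

-0.2290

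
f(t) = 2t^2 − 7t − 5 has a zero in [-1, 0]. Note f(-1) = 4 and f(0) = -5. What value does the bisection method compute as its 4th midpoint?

m = -0.5, f(m) = -1 (−); new bracket [-1, -0.5]
m = -0.75, f(m) = 1.375 (+); new bracket [-0.75, -0.5]
m = -0.625, f(m) = 0.15625 (+); new bracket [-0.625, -0.5]
m = -0.5625, f(m) = -0.4297 (−); new bracket [-0.625, -0.5625]

-0.5625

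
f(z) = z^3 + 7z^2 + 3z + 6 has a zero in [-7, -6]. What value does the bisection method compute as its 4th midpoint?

midpoint -6.5: f = 7.625 > 0 → [-7, -6.5]
midpoint -6.75: f = -2.859375 < 0 → [-6.75, -6.5]
midpoint -6.625: f = 2.583984 > 0 → [-6.75, -6.625]
midpoint -6.6875: f = -0.0867 < 0 → [-6.6875, -6.625]

-6.6875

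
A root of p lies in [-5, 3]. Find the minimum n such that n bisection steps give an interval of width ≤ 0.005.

11

Width after n steps is 8/2^n. Need 2^n ≥ 8/0.005 = 1600.
2^10 = 1024 < 1600 ≤ 2^11 = 2048, so n = 11.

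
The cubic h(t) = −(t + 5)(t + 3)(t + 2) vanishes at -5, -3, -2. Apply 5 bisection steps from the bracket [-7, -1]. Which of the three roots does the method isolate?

-5

t = -4 gives h = -2, negative; keep [-7, -4]
t = -5.5 gives h = 4.375, positive; keep [-5.5, -4]
t = -4.75 gives h = -1.203125, negative; keep [-5.5, -4.75]
t = -5.125 gives h = 0.8301, positive; keep [-5.125, -4.75]
t = -4.9375 gives h = -0.3557, negative; keep [-5.125, -4.9375]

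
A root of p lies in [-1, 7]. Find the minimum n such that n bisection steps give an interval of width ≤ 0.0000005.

Width after n steps is 8/2^n. Need 2^n ≥ 8/0.0000005 = 16000000.
2^23 = 8388608 < 16000000 ≤ 2^24 = 16777216, so n = 24.

24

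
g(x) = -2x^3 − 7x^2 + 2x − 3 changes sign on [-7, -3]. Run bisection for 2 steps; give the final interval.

m = -5, g(m) = 62 (+); new bracket [-5, -3]
m = -4, g(m) = 5 (+); new bracket [-4, -3]

[-4, -3]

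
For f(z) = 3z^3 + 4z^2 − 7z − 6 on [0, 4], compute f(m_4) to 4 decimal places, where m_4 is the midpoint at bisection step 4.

f(2) = 20 > 0, so the root lies in [0, 2]
f(1) = -6 < 0, so the root lies in [1, 2]
f(1.5) = 2.625 > 0, so the root lies in [1, 1.5]
f(1.25) = -2.6406 < 0, so the root lies in [1.25, 1.5]

-2.6406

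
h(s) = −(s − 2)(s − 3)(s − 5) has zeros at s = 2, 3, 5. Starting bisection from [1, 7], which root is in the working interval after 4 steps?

5

s = 4 gives h = 2, positive; keep [4, 7]
s = 5.5 gives h = -4.375, negative; keep [4, 5.5]
s = 4.75 gives h = 1.203125, positive; keep [4.75, 5.5]
s = 5.125 gives h = -0.8301, negative; keep [4.75, 5.125]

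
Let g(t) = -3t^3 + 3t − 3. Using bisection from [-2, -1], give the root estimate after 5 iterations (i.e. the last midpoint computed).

-1.34375

g(-1.5) = 2.625 > 0, so the root lies in [-1.5, -1]
g(-1.25) = -0.890625 < 0, so the root lies in [-1.5, -1.25]
g(-1.375) = 0.673828 > 0, so the root lies in [-1.375, -1.25]
g(-1.3125) = -0.1545 < 0, so the root lies in [-1.375, -1.3125]
g(-1.34375) = 0.2478 > 0, so the root lies in [-1.34375, -1.3125]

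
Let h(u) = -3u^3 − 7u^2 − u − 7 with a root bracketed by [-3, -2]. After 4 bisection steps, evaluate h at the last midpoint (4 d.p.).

h(-2.5) = -1.375 < 0, so the root lies in [-3, -2.5]
h(-2.75) = 5.203125 > 0, so the root lies in [-2.75, -2.5]
h(-2.625) = 1.654297 > 0, so the root lies in [-2.625, -2.5]
h(-2.5625) = 0.0769 > 0, so the root lies in [-2.5625, -2.5]

0.0769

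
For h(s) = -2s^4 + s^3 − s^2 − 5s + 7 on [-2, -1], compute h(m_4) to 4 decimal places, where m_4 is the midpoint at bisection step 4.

m = -1.5, h(m) = -1.25 (−); new bracket [-1.5, -1]
m = -1.25, h(m) = 4.851562 (+); new bracket [-1.5, -1.25]
m = -1.375, h(m) = 2.23584 (+); new bracket [-1.5, -1.375]
m = -1.4375, h(m) = 0.6106 (+); new bracket [-1.5, -1.4375]

0.6106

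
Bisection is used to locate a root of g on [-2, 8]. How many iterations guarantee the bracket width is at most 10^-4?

Width after n steps is 10/2^n. Need 2^n ≥ 10/10^-4 = 100000.
2^16 = 65536 < 100000 ≤ 2^17 = 131072, so n = 17.

17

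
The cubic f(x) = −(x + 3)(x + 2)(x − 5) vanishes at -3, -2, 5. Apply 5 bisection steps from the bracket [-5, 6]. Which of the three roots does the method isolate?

x = 0.5 gives f = 39.375, positive; keep [0.5, 6]
x = 3.25 gives f = 57.421875, positive; keep [3.25, 6]
x = 4.625 gives f = 18.943359, positive; keep [4.625, 6]
x = 5.3125 gives f = -18.9954, negative; keep [4.625, 5.3125]
x = 4.96875 gives f = 1.7354, positive; keep [4.96875, 5.3125]

5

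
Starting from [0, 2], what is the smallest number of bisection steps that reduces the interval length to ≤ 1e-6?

Width after n steps is 2/2^n. Need 2^n ≥ 2/1e-6 = 2000000.
2^20 = 1048576 < 2000000 ≤ 2^21 = 2097152, so n = 21.

21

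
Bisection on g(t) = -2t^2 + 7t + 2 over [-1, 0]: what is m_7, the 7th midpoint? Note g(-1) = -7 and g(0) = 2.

m = -0.5, g(m) = -2 (−); new bracket [-0.5, 0]
m = -0.25, g(m) = 0.125 (+); new bracket [-0.5, -0.25]
m = -0.375, g(m) = -0.90625 (−); new bracket [-0.375, -0.25]
m = -0.3125, g(m) = -0.3828 (−); new bracket [-0.3125, -0.25]
m = -0.28125, g(m) = -0.127 (−); new bracket [-0.28125, -0.25]
m = -0.265625, g(m) = -0.0005 (−); new bracket [-0.265625, -0.25]
m = -0.2578125, g(m) = 0.0624 (+); new bracket [-0.265625, -0.2578125]

-0.2578125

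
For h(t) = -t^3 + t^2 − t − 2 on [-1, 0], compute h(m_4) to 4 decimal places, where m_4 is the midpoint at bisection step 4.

midpoint -0.5: h = -1.125 < 0 → [-1, -0.5]
midpoint -0.75: h = -0.265625 < 0 → [-1, -0.75]
midpoint -0.875: h = 0.310547 > 0 → [-0.875, -0.75]
midpoint -0.8125: h = 0.009 > 0 → [-0.8125, -0.75]

0.0090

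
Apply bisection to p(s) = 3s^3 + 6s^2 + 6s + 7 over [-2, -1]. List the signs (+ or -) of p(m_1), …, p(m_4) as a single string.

+-+-

s = -1.5 gives p = 1.375, positive; keep [-2, -1.5]
s = -1.75 gives p = -1.203125, negative; keep [-1.75, -1.5]
s = -1.625 gives p = 0.220703, positive; keep [-1.75, -1.625]
s = -1.6875 gives p = -0.4553, negative; keep [-1.6875, -1.625]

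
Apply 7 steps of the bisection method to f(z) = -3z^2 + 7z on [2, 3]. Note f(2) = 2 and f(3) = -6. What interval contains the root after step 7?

[2.328125, 2.3359375]

f(2.5) = -1.25 < 0, so the root lies in [2, 2.5]
f(2.25) = 0.5625 > 0, so the root lies in [2.25, 2.5]
f(2.375) = -0.296875 < 0, so the root lies in [2.25, 2.375]
f(2.3125) = 0.1445 > 0, so the root lies in [2.3125, 2.375]
f(2.34375) = -0.0732 < 0, so the root lies in [2.3125, 2.34375]
f(2.328125) = 0.0364 > 0, so the root lies in [2.328125, 2.34375]
f(2.3359375) = -0.0182 < 0, so the root lies in [2.328125, 2.3359375]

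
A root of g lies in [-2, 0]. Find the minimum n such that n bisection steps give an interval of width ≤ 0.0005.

Width after n steps is 2/2^n. Need 2^n ≥ 2/0.0005 = 4000.
2^11 = 2048 < 4000 ≤ 2^12 = 4096, so n = 12.

12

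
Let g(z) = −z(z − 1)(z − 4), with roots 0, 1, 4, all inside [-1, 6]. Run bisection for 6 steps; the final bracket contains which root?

midpoint 2.5: g = 5.625 > 0 → [2.5, 6]
midpoint 4.25: g = -3.453125 < 0 → [2.5, 4.25]
midpoint 3.375: g = 5.009766 > 0 → [3.375, 4.25]
midpoint 3.8125: g = 2.0105 > 0 → [3.8125, 4.25]
midpoint 4.03125: g = -0.3819 < 0 → [3.8125, 4.03125]
midpoint 3.921875: g = 0.8953 > 0 → [3.921875, 4.03125]

4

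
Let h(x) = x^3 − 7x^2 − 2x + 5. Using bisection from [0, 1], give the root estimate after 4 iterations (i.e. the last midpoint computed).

0.6875

x = 0.5 gives h = 2.375, positive; keep [0.5, 1]
x = 0.75 gives h = -0.015625, negative; keep [0.5, 0.75]
x = 0.625 gives h = 1.259766, positive; keep [0.625, 0.75]
x = 0.6875 gives h = 0.6414, positive; keep [0.6875, 0.75]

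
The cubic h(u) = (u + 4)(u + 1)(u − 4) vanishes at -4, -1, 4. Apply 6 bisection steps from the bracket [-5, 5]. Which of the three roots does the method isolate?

h(0) = -16 < 0, so the root lies in [0, 5]
h(2.5) = -34.125 < 0, so the root lies in [2.5, 5]
h(3.75) = -9.203125 < 0, so the root lies in [3.75, 5]
h(4.375) = 16.8809 > 0, so the root lies in [3.75, 4.375]
h(4.0625) = 2.551 > 0, so the root lies in [3.75, 4.0625]
h(3.90625) = -3.6366 < 0, so the root lies in [3.90625, 4.0625]

4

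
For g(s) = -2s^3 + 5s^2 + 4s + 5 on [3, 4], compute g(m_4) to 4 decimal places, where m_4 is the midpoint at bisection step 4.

g(3.5) = -5.5 < 0, so the root lies in [3, 3.5]
g(3.25) = 2.15625 > 0, so the root lies in [3.25, 3.5]
g(3.375) = -1.433594 < 0, so the root lies in [3.25, 3.375]
g(3.3125) = 0.4194 > 0, so the root lies in [3.3125, 3.375]

0.4194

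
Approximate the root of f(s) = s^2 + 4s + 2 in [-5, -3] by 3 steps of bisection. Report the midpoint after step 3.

-3.25

f(-4) = 2 > 0, so the root lies in [-4, -3]
f(-3.5) = 0.25 > 0, so the root lies in [-3.5, -3]
f(-3.25) = -0.4375 < 0, so the root lies in [-3.5, -3.25]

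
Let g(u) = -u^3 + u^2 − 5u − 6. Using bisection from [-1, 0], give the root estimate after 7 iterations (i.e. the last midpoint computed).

-0.8984375

m = -0.5, g(m) = -3.125 (−); new bracket [-1, -0.5]
m = -0.75, g(m) = -1.265625 (−); new bracket [-1, -0.75]
m = -0.875, g(m) = -0.189453 (−); new bracket [-1, -0.875]
m = -0.9375, g(m) = 0.3904 (+); new bracket [-0.9375, -0.875]
m = -0.90625, g(m) = 0.0968 (+); new bracket [-0.90625, -0.875]
m = -0.890625, g(m) = -0.0472 (−); new bracket [-0.90625, -0.890625]
m = -0.8984375, g(m) = 0.0246 (+); new bracket [-0.8984375, -0.890625]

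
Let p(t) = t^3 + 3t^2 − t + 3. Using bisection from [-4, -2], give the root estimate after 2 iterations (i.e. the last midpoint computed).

m = -3, p(m) = 6 (+); new bracket [-4, -3]
m = -3.5, p(m) = 0.375 (+); new bracket [-4, -3.5]

-3.5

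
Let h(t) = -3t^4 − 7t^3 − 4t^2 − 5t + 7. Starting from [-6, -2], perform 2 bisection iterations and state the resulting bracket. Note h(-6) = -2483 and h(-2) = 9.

midpoint -4: h = -357 < 0 → [-4, -2]
midpoint -3: h = -68 < 0 → [-3, -2]

[-3, -2]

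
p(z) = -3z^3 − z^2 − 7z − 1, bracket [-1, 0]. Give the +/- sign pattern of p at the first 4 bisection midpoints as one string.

++-+

midpoint -0.5: p = 2.625 > 0 → [-0.5, 0]
midpoint -0.25: p = 0.734375 > 0 → [-0.25, 0]
midpoint -0.125: p = -0.134766 < 0 → [-0.25, -0.125]
midpoint -0.1875: p = 0.2971 > 0 → [-0.1875, -0.125]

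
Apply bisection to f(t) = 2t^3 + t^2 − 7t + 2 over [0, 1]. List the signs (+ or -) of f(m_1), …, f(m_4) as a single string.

-+--

m = 0.5, f(m) = -1 (−); new bracket [0, 0.5]
m = 0.25, f(m) = 0.34375 (+); new bracket [0.25, 0.5]
m = 0.375, f(m) = -0.378906 (−); new bracket [0.25, 0.375]
m = 0.3125, f(m) = -0.0288 (−); new bracket [0.25, 0.3125]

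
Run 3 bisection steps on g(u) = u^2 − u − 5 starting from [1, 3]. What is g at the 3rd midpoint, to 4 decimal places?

-0.1875

midpoint 2: g = -3 < 0 → [2, 3]
midpoint 2.5: g = -1.25 < 0 → [2.5, 3]
midpoint 2.75: g = -0.1875 < 0 → [2.75, 3]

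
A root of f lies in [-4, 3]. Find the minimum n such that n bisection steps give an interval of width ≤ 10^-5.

Width after n steps is 7/2^n. Need 2^n ≥ 7/10^-5 = 700000.
2^19 = 524288 < 700000 ≤ 2^20 = 1048576, so n = 20.

20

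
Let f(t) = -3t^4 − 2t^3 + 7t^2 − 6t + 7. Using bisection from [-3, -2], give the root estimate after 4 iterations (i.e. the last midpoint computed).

-2.3125

midpoint -2.5: f = -20.1875 < 0 → [-2.5, -2]
midpoint -2.25: f = 1.832031 > 0 → [-2.5, -2.25]
midpoint -2.375: f = -7.922607 < 0 → [-2.375, -2.25]
midpoint -2.3125: f = -2.7508 < 0 → [-2.3125, -2.25]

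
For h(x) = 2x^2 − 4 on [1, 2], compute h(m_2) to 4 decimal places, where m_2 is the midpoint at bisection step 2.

-0.8750

m = 1.5, h(m) = 0.5 (+); new bracket [1, 1.5]
m = 1.25, h(m) = -0.875 (−); new bracket [1.25, 1.5]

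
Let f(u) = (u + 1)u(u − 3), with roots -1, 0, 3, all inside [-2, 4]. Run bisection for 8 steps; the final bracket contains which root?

f(1) = -4 < 0, so the root lies in [1, 4]
f(2.5) = -4.375 < 0, so the root lies in [2.5, 4]
f(3.25) = 3.453125 > 0, so the root lies in [2.5, 3.25]
f(2.875) = -1.3926 < 0, so the root lies in [2.875, 3.25]
f(3.0625) = 0.7776 > 0, so the root lies in [2.875, 3.0625]
f(2.96875) = -0.3682 < 0, so the root lies in [2.96875, 3.0625]
f(3.015625) = 0.1892 > 0, so the root lies in [2.96875, 3.015625]
f(2.9921875) = -0.0933 < 0, so the root lies in [2.9921875, 3.015625]

3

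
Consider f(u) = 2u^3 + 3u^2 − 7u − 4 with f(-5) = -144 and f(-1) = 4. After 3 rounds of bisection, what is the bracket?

m = -3, f(m) = -10 (−); new bracket [-3, -1]
m = -2, f(m) = 6 (+); new bracket [-3, -2]
m = -2.5, f(m) = 1 (+); new bracket [-3, -2.5]

[-3, -2.5]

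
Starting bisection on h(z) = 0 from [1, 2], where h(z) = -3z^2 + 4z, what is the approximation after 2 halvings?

1.25

z = 1.5 gives h = -0.75, negative; keep [1, 1.5]
z = 1.25 gives h = 0.3125, positive; keep [1.25, 1.5]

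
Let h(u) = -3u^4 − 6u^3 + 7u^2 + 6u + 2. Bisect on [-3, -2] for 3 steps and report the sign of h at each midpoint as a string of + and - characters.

m = -2.5, h(m) = 7.3125 (+); new bracket [-3, -2.5]
m = -2.75, h(m) = -8.355469 (−); new bracket [-2.75, -2.5]
m = -2.625, h(m) = 0.56958 (+); new bracket [-2.75, -2.625]

+-+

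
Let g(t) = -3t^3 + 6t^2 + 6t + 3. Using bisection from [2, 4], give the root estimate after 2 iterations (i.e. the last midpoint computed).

midpoint 3: g = -6 < 0 → [2, 3]
midpoint 2.5: g = 8.625 > 0 → [2.5, 3]

2.5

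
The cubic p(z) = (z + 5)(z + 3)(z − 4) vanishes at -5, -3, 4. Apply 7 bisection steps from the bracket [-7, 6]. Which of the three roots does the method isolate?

4

midpoint -0.5: p = -50.625 < 0 → [-0.5, 6]
midpoint 2.75: p = -55.703125 < 0 → [2.75, 6]
midpoint 4.375: p = 25.927734 > 0 → [2.75, 4.375]
midpoint 3.5625: p = -24.5837 < 0 → [3.5625, 4.375]
midpoint 3.96875: p = -1.9532 < 0 → [3.96875, 4.375]
midpoint 4.171875: p = 11.3059 > 0 → [3.96875, 4.171875]
midpoint 4.0703125: p = 4.5091 > 0 → [3.96875, 4.0703125]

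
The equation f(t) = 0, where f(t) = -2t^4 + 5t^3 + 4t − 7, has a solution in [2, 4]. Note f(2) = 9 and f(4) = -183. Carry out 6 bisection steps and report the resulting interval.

[2.59375, 2.625]

t = 3 gives f = -22, negative; keep [2, 3]
t = 2.5 gives f = 3, positive; keep [2.5, 3]
t = 2.75 gives f = -6.398438, negative; keep [2.5, 2.75]
t = 2.625 gives f = -1.022, negative; keep [2.5, 2.625]
t = 2.5625 gives f = 1.1467, positive; keep [2.5625, 2.625]
t = 2.59375 gives f = 0.1032, positive; keep [2.59375, 2.625]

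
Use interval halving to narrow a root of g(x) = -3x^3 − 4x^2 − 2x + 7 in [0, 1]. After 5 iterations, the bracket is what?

[0.875, 0.90625]

g(0.5) = 4.625 > 0, so the root lies in [0.5, 1]
g(0.75) = 1.984375 > 0, so the root lies in [0.75, 1]
g(0.875) = 0.177734 > 0, so the root lies in [0.875, 1]
g(0.9375) = -0.8625 < 0, so the root lies in [0.875, 0.9375]
g(0.90625) = -0.3305 < 0, so the root lies in [0.875, 0.90625]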